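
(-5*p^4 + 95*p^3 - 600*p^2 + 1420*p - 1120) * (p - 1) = -5*p^5 + 100*p^4 - 695*p^3 + 2020*p^2 - 2540*p + 1120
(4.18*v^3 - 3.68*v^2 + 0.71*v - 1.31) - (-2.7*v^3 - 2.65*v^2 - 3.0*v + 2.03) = 6.88*v^3 - 1.03*v^2 + 3.71*v - 3.34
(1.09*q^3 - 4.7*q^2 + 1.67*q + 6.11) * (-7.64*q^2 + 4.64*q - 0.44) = -8.3276*q^5 + 40.9656*q^4 - 35.0464*q^3 - 36.8636*q^2 + 27.6156*q - 2.6884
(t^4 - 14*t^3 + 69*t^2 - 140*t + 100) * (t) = t^5 - 14*t^4 + 69*t^3 - 140*t^2 + 100*t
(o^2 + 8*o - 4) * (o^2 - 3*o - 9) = o^4 + 5*o^3 - 37*o^2 - 60*o + 36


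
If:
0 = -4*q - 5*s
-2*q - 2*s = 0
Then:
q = 0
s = 0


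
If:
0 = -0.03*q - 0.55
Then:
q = -18.33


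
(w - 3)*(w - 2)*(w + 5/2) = w^3 - 5*w^2/2 - 13*w/2 + 15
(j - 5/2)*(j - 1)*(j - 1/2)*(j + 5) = j^4 + j^3 - 63*j^2/4 + 20*j - 25/4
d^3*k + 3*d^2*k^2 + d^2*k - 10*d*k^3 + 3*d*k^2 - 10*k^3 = (d - 2*k)*(d + 5*k)*(d*k + k)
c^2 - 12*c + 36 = (c - 6)^2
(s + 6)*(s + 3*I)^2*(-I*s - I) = -I*s^4 + 6*s^3 - 7*I*s^3 + 42*s^2 + 3*I*s^2 + 36*s + 63*I*s + 54*I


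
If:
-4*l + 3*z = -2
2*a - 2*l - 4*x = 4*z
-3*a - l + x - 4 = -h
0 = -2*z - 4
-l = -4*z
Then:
No Solution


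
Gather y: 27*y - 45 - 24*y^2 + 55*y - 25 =-24*y^2 + 82*y - 70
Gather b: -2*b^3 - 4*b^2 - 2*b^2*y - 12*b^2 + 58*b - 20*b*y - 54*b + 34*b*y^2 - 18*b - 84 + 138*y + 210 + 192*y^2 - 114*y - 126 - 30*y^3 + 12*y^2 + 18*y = -2*b^3 + b^2*(-2*y - 16) + b*(34*y^2 - 20*y - 14) - 30*y^3 + 204*y^2 + 42*y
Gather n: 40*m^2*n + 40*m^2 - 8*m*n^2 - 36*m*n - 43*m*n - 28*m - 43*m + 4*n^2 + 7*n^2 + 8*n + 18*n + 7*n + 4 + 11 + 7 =40*m^2 - 71*m + n^2*(11 - 8*m) + n*(40*m^2 - 79*m + 33) + 22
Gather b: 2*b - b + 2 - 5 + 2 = b - 1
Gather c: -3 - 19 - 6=-28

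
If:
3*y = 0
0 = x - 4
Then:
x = 4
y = 0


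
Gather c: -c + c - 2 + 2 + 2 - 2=0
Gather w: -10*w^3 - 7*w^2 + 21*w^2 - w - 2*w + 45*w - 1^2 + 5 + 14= -10*w^3 + 14*w^2 + 42*w + 18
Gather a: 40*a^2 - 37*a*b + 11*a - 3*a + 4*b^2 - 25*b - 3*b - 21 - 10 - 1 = 40*a^2 + a*(8 - 37*b) + 4*b^2 - 28*b - 32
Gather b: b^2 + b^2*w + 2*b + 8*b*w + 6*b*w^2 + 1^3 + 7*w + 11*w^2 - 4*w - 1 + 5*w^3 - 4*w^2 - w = b^2*(w + 1) + b*(6*w^2 + 8*w + 2) + 5*w^3 + 7*w^2 + 2*w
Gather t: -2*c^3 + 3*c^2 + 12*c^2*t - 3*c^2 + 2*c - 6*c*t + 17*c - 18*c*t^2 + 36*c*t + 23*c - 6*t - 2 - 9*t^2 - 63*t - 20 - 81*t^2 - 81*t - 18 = -2*c^3 + 42*c + t^2*(-18*c - 90) + t*(12*c^2 + 30*c - 150) - 40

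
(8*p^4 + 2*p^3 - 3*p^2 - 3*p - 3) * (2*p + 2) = 16*p^5 + 20*p^4 - 2*p^3 - 12*p^2 - 12*p - 6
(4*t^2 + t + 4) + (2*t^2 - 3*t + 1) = 6*t^2 - 2*t + 5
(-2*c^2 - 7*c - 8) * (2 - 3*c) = 6*c^3 + 17*c^2 + 10*c - 16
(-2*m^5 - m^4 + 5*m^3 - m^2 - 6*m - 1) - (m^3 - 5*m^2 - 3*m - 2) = -2*m^5 - m^4 + 4*m^3 + 4*m^2 - 3*m + 1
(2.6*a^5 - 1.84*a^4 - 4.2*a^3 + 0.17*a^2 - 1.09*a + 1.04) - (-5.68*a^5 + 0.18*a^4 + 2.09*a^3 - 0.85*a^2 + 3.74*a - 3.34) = 8.28*a^5 - 2.02*a^4 - 6.29*a^3 + 1.02*a^2 - 4.83*a + 4.38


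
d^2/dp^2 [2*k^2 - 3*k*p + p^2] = 2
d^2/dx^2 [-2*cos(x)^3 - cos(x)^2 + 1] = 3*cos(x)/2 + 2*cos(2*x) + 9*cos(3*x)/2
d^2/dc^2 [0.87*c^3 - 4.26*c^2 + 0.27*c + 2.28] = 5.22*c - 8.52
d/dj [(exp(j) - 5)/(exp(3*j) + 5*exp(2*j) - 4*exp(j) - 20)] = (-(exp(j) - 5)*(3*exp(2*j) + 10*exp(j) - 4) + exp(3*j) + 5*exp(2*j) - 4*exp(j) - 20)*exp(j)/(exp(3*j) + 5*exp(2*j) - 4*exp(j) - 20)^2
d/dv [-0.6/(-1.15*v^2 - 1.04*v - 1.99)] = (-1.38*v - 0.624)/(1.15*v^2 + 1.04*v + 1.99)^2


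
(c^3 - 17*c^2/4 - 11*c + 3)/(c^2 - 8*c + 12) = (4*c^2 + 7*c - 2)/(4*(c - 2))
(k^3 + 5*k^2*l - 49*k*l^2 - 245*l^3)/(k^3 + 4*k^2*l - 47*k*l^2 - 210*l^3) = (k + 7*l)/(k + 6*l)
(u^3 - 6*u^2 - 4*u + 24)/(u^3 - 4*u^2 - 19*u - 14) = (u^2 - 8*u + 12)/(u^2 - 6*u - 7)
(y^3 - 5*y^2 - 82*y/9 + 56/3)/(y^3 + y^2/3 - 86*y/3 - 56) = (y - 4/3)/(y + 4)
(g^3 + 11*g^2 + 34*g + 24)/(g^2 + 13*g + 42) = (g^2 + 5*g + 4)/(g + 7)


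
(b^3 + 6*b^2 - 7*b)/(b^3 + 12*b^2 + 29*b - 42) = b/(b + 6)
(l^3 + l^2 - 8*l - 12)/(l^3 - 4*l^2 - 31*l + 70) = (l^3 + l^2 - 8*l - 12)/(l^3 - 4*l^2 - 31*l + 70)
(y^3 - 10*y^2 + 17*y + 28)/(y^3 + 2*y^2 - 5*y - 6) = (y^2 - 11*y + 28)/(y^2 + y - 6)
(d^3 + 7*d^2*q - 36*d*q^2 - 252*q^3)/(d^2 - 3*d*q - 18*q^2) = (d^2 + 13*d*q + 42*q^2)/(d + 3*q)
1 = 1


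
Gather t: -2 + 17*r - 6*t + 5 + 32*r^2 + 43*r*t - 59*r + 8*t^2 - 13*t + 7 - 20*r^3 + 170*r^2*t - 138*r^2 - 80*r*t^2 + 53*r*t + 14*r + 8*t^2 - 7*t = -20*r^3 - 106*r^2 - 28*r + t^2*(16 - 80*r) + t*(170*r^2 + 96*r - 26) + 10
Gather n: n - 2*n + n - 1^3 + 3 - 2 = 0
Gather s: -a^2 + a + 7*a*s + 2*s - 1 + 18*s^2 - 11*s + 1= -a^2 + a + 18*s^2 + s*(7*a - 9)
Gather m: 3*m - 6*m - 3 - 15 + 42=24 - 3*m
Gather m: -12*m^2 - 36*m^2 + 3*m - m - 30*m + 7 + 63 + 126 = -48*m^2 - 28*m + 196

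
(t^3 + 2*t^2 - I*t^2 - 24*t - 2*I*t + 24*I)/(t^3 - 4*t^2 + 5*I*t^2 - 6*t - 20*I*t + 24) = (t^2 + t*(6 - I) - 6*I)/(t^2 + 5*I*t - 6)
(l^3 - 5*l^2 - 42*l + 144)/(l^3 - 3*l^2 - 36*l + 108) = (l - 8)/(l - 6)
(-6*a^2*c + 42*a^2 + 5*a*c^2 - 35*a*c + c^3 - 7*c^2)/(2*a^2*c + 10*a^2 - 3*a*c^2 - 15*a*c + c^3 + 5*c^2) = (-6*a*c + 42*a - c^2 + 7*c)/(2*a*c + 10*a - c^2 - 5*c)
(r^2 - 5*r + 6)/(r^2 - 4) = (r - 3)/(r + 2)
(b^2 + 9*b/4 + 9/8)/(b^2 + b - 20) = (b^2 + 9*b/4 + 9/8)/(b^2 + b - 20)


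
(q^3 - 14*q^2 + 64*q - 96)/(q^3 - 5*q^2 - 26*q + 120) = (q - 4)/(q + 5)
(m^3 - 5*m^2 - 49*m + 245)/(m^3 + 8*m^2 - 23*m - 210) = (m - 7)/(m + 6)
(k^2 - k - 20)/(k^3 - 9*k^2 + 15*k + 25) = (k + 4)/(k^2 - 4*k - 5)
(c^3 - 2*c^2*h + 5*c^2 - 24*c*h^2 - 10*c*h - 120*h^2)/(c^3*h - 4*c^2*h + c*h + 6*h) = (c^3 - 2*c^2*h + 5*c^2 - 24*c*h^2 - 10*c*h - 120*h^2)/(h*(c^3 - 4*c^2 + c + 6))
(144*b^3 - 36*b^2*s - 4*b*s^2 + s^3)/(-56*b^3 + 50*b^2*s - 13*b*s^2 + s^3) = (-36*b^2 + s^2)/(14*b^2 - 9*b*s + s^2)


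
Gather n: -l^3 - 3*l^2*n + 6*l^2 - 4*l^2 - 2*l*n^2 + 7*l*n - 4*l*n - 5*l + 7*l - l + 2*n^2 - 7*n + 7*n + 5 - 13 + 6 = -l^3 + 2*l^2 + l + n^2*(2 - 2*l) + n*(-3*l^2 + 3*l) - 2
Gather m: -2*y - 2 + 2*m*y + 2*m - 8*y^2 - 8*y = m*(2*y + 2) - 8*y^2 - 10*y - 2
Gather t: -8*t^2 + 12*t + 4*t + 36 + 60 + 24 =-8*t^2 + 16*t + 120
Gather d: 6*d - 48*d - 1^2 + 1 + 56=56 - 42*d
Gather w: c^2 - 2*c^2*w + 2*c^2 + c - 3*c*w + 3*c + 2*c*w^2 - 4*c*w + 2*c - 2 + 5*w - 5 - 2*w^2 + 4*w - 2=3*c^2 + 6*c + w^2*(2*c - 2) + w*(-2*c^2 - 7*c + 9) - 9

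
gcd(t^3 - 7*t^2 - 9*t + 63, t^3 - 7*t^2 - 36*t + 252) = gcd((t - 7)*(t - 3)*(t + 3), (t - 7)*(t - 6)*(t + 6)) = t - 7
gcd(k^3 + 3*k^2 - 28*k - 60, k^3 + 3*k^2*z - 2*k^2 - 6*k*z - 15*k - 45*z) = k - 5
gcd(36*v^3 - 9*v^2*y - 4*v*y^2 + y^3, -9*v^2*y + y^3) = -9*v^2 + y^2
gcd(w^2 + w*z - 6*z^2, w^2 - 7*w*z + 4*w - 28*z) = 1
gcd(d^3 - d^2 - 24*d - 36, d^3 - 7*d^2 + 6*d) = d - 6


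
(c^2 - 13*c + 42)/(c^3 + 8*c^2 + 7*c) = (c^2 - 13*c + 42)/(c*(c^2 + 8*c + 7))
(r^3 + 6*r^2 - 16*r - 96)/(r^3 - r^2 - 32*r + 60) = (r^2 - 16)/(r^2 - 7*r + 10)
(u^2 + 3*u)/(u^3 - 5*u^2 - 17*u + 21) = u/(u^2 - 8*u + 7)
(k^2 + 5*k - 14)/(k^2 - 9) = (k^2 + 5*k - 14)/(k^2 - 9)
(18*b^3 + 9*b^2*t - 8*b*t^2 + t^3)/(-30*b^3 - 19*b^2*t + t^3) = (-18*b^3 - 9*b^2*t + 8*b*t^2 - t^3)/(30*b^3 + 19*b^2*t - t^3)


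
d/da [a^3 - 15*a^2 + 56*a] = 3*a^2 - 30*a + 56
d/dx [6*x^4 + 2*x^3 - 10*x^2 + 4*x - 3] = 24*x^3 + 6*x^2 - 20*x + 4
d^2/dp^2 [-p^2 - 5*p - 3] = -2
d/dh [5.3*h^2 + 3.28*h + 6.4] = 10.6*h + 3.28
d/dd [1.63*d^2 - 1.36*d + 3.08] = 3.26*d - 1.36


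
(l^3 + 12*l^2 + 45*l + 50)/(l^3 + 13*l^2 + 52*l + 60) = (l + 5)/(l + 6)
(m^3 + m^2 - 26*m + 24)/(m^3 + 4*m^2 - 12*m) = (m^2 - 5*m + 4)/(m*(m - 2))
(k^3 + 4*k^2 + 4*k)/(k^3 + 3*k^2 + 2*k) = (k + 2)/(k + 1)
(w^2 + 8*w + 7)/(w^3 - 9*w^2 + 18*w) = (w^2 + 8*w + 7)/(w*(w^2 - 9*w + 18))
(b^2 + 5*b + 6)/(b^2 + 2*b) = (b + 3)/b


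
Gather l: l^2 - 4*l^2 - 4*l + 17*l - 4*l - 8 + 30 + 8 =-3*l^2 + 9*l + 30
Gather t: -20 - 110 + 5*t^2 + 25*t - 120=5*t^2 + 25*t - 250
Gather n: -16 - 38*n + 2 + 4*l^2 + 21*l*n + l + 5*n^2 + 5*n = 4*l^2 + l + 5*n^2 + n*(21*l - 33) - 14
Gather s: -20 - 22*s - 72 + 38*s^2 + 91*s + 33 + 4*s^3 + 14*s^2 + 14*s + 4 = 4*s^3 + 52*s^2 + 83*s - 55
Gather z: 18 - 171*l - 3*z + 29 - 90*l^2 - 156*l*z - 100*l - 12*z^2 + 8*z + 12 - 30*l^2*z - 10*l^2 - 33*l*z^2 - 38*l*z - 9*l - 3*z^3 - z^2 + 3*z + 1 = -100*l^2 - 280*l - 3*z^3 + z^2*(-33*l - 13) + z*(-30*l^2 - 194*l + 8) + 60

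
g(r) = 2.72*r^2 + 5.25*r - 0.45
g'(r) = 5.44*r + 5.25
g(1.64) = 15.48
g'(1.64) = 14.17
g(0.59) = 3.59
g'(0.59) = 8.46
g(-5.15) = 44.65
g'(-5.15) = -22.77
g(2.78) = 35.17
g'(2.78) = 20.37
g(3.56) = 52.71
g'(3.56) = 24.62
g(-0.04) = -0.66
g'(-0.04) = 5.03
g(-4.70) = 34.96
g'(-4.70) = -20.32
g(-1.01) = -2.98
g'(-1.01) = -0.24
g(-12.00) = 328.23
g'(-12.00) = -60.03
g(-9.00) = 172.62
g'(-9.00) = -43.71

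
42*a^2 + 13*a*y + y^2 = (6*a + y)*(7*a + y)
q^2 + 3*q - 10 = (q - 2)*(q + 5)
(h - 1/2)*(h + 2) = h^2 + 3*h/2 - 1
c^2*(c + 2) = c^3 + 2*c^2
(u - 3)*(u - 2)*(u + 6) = u^3 + u^2 - 24*u + 36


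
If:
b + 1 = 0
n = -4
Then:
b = -1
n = -4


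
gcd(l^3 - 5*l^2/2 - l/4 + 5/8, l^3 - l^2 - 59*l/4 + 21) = 1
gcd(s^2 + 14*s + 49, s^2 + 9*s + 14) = s + 7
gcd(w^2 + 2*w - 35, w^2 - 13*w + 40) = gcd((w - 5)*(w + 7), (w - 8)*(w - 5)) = w - 5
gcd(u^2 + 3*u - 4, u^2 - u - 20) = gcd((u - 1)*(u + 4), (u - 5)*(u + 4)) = u + 4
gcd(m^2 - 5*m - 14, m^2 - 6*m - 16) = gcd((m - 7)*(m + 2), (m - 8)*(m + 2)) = m + 2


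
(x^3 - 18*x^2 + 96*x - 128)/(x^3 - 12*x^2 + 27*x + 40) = (x^2 - 10*x + 16)/(x^2 - 4*x - 5)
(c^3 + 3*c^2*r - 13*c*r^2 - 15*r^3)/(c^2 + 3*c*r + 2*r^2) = (c^2 + 2*c*r - 15*r^2)/(c + 2*r)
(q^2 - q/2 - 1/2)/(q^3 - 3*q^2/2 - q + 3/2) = (2*q + 1)/(2*q^2 - q - 3)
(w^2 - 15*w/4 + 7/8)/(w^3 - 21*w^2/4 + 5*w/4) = (w - 7/2)/(w*(w - 5))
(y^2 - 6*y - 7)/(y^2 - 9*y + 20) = (y^2 - 6*y - 7)/(y^2 - 9*y + 20)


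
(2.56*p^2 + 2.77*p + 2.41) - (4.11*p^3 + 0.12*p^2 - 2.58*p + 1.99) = -4.11*p^3 + 2.44*p^2 + 5.35*p + 0.42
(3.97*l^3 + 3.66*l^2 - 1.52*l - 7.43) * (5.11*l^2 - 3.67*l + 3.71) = 20.2867*l^5 + 4.1327*l^4 - 6.4707*l^3 - 18.8103*l^2 + 21.6289*l - 27.5653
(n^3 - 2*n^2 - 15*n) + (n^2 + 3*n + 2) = n^3 - n^2 - 12*n + 2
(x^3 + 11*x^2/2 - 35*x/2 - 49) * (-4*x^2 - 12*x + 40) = -4*x^5 - 34*x^4 + 44*x^3 + 626*x^2 - 112*x - 1960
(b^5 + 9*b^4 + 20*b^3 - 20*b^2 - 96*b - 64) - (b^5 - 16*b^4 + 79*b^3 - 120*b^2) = 25*b^4 - 59*b^3 + 100*b^2 - 96*b - 64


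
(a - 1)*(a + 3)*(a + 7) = a^3 + 9*a^2 + 11*a - 21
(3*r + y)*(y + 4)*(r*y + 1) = 3*r^2*y^2 + 12*r^2*y + r*y^3 + 4*r*y^2 + 3*r*y + 12*r + y^2 + 4*y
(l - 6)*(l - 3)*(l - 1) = l^3 - 10*l^2 + 27*l - 18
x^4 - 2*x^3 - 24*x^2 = x^2*(x - 6)*(x + 4)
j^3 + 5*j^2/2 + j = j*(j + 1/2)*(j + 2)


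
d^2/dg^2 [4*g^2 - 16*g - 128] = 8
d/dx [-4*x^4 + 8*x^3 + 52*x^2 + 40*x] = -16*x^3 + 24*x^2 + 104*x + 40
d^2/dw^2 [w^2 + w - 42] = 2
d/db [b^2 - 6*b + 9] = 2*b - 6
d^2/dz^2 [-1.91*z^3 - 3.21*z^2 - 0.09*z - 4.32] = -11.46*z - 6.42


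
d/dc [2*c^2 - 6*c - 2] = 4*c - 6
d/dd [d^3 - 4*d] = 3*d^2 - 4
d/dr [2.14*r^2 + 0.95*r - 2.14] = 4.28*r + 0.95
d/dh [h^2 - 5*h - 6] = 2*h - 5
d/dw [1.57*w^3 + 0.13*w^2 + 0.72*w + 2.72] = 4.71*w^2 + 0.26*w + 0.72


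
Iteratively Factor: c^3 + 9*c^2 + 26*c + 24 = (c + 4)*(c^2 + 5*c + 6) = (c + 3)*(c + 4)*(c + 2)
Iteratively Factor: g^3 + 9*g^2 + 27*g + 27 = (g + 3)*(g^2 + 6*g + 9) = (g + 3)^2*(g + 3)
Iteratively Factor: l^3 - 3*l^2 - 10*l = (l)*(l^2 - 3*l - 10) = l*(l - 5)*(l + 2)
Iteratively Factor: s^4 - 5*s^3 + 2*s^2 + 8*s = (s - 4)*(s^3 - s^2 - 2*s) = (s - 4)*(s + 1)*(s^2 - 2*s) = (s - 4)*(s - 2)*(s + 1)*(s)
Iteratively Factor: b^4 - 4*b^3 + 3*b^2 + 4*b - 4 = (b - 1)*(b^3 - 3*b^2 + 4) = (b - 1)*(b + 1)*(b^2 - 4*b + 4) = (b - 2)*(b - 1)*(b + 1)*(b - 2)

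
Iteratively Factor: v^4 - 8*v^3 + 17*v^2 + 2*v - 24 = (v - 4)*(v^3 - 4*v^2 + v + 6) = (v - 4)*(v + 1)*(v^2 - 5*v + 6) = (v - 4)*(v - 2)*(v + 1)*(v - 3)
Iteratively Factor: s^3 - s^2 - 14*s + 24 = (s - 3)*(s^2 + 2*s - 8) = (s - 3)*(s - 2)*(s + 4)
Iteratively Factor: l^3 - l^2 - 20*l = (l)*(l^2 - l - 20) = l*(l + 4)*(l - 5)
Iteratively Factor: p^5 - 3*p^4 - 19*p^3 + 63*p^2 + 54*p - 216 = (p - 3)*(p^4 - 19*p^2 + 6*p + 72) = (p - 3)*(p + 2)*(p^3 - 2*p^2 - 15*p + 36) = (p - 3)*(p + 2)*(p + 4)*(p^2 - 6*p + 9) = (p - 3)^2*(p + 2)*(p + 4)*(p - 3)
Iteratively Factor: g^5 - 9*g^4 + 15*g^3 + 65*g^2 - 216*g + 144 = (g - 3)*(g^4 - 6*g^3 - 3*g^2 + 56*g - 48) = (g - 4)*(g - 3)*(g^3 - 2*g^2 - 11*g + 12) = (g - 4)^2*(g - 3)*(g^2 + 2*g - 3) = (g - 4)^2*(g - 3)*(g - 1)*(g + 3)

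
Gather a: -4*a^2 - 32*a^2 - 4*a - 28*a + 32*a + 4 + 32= 36 - 36*a^2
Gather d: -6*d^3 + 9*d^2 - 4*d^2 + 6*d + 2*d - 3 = -6*d^3 + 5*d^2 + 8*d - 3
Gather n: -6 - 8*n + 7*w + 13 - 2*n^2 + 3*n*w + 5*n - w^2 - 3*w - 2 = -2*n^2 + n*(3*w - 3) - w^2 + 4*w + 5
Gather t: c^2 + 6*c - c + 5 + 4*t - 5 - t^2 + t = c^2 + 5*c - t^2 + 5*t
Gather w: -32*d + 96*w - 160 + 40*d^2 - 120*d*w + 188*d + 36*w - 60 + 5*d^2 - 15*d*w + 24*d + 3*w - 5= 45*d^2 + 180*d + w*(135 - 135*d) - 225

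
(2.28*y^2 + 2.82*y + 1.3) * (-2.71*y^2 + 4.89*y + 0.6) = -6.1788*y^4 + 3.507*y^3 + 11.6348*y^2 + 8.049*y + 0.78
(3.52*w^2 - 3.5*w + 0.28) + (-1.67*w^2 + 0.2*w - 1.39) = 1.85*w^2 - 3.3*w - 1.11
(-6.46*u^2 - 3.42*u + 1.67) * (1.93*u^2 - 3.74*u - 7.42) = -12.4678*u^4 + 17.5598*u^3 + 63.9471*u^2 + 19.1306*u - 12.3914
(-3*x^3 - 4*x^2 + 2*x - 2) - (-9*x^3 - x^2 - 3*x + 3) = 6*x^3 - 3*x^2 + 5*x - 5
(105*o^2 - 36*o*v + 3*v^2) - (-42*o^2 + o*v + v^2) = 147*o^2 - 37*o*v + 2*v^2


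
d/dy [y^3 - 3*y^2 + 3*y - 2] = 3*y^2 - 6*y + 3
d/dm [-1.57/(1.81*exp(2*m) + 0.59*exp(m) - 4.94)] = (5.6834*exp(m) + 0.9263)*exp(m)/(1.81*exp(2*m) + 0.59*exp(m) - 4.94)^2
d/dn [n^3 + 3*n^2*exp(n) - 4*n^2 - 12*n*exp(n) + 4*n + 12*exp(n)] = 3*n^2*exp(n) + 3*n^2 - 6*n*exp(n) - 8*n + 4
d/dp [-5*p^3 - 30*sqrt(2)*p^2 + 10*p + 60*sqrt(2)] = -15*p^2 - 60*sqrt(2)*p + 10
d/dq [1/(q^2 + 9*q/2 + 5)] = 2*(-4*q - 9)/(2*q^2 + 9*q + 10)^2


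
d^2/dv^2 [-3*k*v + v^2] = 2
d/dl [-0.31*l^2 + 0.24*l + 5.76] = 0.24 - 0.62*l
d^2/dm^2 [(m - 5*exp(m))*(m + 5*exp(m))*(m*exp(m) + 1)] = m^3*exp(m) + 6*m^2*exp(m) - 225*m*exp(3*m) + 6*m*exp(m) - 150*exp(3*m) - 100*exp(2*m) + 2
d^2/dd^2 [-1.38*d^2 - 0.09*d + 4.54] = -2.76000000000000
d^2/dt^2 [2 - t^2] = -2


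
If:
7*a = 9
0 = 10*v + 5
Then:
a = 9/7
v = -1/2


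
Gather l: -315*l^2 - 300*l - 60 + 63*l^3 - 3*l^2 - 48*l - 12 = 63*l^3 - 318*l^2 - 348*l - 72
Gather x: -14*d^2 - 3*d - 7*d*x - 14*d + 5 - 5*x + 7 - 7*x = -14*d^2 - 17*d + x*(-7*d - 12) + 12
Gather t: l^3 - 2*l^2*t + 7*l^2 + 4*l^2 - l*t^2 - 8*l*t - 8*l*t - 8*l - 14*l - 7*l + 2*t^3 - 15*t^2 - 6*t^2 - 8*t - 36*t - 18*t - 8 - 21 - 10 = l^3 + 11*l^2 - 29*l + 2*t^3 + t^2*(-l - 21) + t*(-2*l^2 - 16*l - 62) - 39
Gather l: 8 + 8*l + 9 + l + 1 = 9*l + 18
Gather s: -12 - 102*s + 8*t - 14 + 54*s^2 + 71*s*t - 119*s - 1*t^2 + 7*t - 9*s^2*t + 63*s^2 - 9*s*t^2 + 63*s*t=s^2*(117 - 9*t) + s*(-9*t^2 + 134*t - 221) - t^2 + 15*t - 26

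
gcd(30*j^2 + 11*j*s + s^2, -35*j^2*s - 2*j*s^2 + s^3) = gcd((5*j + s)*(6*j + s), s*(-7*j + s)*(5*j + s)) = 5*j + s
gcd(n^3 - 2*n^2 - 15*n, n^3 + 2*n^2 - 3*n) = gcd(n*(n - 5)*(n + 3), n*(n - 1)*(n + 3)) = n^2 + 3*n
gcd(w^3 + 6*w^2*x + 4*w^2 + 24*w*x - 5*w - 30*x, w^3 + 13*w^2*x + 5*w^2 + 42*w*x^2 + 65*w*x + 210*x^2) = w^2 + 6*w*x + 5*w + 30*x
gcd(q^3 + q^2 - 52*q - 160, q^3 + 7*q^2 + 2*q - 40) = q^2 + 9*q + 20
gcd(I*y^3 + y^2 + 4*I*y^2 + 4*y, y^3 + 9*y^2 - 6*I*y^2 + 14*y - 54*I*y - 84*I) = 1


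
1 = 1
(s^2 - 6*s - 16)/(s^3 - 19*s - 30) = (s - 8)/(s^2 - 2*s - 15)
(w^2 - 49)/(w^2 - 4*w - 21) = (w + 7)/(w + 3)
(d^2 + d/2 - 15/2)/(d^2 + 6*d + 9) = (d - 5/2)/(d + 3)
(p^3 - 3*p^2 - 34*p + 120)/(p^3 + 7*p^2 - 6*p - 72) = (p^2 - 9*p + 20)/(p^2 + p - 12)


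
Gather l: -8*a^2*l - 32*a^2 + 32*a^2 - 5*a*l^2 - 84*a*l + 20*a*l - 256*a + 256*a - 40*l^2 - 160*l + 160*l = l^2*(-5*a - 40) + l*(-8*a^2 - 64*a)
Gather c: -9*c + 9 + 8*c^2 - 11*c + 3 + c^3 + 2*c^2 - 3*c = c^3 + 10*c^2 - 23*c + 12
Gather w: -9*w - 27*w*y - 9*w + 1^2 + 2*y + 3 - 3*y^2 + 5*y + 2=w*(-27*y - 18) - 3*y^2 + 7*y + 6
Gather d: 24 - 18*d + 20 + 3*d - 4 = 40 - 15*d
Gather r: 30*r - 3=30*r - 3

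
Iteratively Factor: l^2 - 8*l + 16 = (l - 4)*(l - 4)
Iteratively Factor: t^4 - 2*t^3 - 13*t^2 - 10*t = (t)*(t^3 - 2*t^2 - 13*t - 10) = t*(t - 5)*(t^2 + 3*t + 2) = t*(t - 5)*(t + 1)*(t + 2)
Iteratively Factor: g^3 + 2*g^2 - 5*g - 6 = (g + 3)*(g^2 - g - 2) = (g + 1)*(g + 3)*(g - 2)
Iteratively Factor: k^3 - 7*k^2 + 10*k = (k)*(k^2 - 7*k + 10) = k*(k - 5)*(k - 2)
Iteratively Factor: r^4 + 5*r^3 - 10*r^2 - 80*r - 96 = (r + 2)*(r^3 + 3*r^2 - 16*r - 48) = (r - 4)*(r + 2)*(r^2 + 7*r + 12) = (r - 4)*(r + 2)*(r + 4)*(r + 3)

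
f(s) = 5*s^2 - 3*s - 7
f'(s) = 10*s - 3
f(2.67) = 20.63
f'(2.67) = 23.70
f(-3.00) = 47.00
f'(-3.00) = -33.00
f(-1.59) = 10.41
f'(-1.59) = -18.90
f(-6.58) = 229.22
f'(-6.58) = -68.80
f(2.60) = 19.00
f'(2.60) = 23.00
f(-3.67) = 71.35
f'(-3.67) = -39.70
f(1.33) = -2.15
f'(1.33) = 10.30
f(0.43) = -7.37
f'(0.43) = 1.30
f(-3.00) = 47.00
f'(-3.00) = -33.00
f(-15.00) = 1163.00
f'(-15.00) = -153.00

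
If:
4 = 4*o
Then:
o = 1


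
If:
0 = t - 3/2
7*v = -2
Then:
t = 3/2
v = -2/7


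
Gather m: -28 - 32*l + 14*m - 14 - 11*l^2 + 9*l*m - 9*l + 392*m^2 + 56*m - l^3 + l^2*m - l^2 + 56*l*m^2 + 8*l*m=-l^3 - 12*l^2 - 41*l + m^2*(56*l + 392) + m*(l^2 + 17*l + 70) - 42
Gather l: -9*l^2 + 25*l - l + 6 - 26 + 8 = -9*l^2 + 24*l - 12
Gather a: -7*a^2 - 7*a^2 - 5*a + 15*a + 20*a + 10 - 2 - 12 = -14*a^2 + 30*a - 4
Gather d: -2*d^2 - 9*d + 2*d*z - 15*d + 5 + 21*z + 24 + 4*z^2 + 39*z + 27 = -2*d^2 + d*(2*z - 24) + 4*z^2 + 60*z + 56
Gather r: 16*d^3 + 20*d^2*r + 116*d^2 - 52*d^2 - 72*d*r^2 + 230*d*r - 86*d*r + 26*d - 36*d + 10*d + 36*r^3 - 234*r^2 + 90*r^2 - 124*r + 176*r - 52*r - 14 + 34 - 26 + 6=16*d^3 + 64*d^2 + 36*r^3 + r^2*(-72*d - 144) + r*(20*d^2 + 144*d)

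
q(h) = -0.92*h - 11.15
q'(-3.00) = -0.92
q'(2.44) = -0.92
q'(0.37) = -0.92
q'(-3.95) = -0.92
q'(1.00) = -0.92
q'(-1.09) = -0.92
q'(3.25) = -0.92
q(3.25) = -14.14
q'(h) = -0.920000000000000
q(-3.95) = -7.52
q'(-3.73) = -0.92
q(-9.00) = -2.87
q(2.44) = -13.39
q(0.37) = -11.49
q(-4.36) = -7.14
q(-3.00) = -8.39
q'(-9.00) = -0.92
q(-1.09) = -10.15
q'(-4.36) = -0.92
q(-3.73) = -7.72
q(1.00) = -12.07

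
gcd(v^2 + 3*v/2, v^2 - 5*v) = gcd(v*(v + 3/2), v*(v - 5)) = v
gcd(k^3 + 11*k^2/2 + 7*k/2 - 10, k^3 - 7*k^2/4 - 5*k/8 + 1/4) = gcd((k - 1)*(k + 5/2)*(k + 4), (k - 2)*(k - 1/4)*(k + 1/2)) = 1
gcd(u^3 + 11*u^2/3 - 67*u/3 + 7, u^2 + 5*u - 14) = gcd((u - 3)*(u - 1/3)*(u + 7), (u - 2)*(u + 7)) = u + 7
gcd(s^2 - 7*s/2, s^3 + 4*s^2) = s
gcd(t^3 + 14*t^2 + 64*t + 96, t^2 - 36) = t + 6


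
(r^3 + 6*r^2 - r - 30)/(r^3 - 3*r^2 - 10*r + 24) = (r + 5)/(r - 4)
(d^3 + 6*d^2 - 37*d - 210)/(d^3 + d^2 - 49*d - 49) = (d^2 - d - 30)/(d^2 - 6*d - 7)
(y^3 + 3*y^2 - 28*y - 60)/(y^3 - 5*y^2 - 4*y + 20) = (y + 6)/(y - 2)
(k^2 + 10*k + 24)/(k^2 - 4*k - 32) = (k + 6)/(k - 8)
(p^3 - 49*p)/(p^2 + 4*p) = (p^2 - 49)/(p + 4)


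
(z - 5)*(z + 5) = z^2 - 25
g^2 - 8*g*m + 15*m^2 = (g - 5*m)*(g - 3*m)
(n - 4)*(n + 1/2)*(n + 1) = n^3 - 5*n^2/2 - 11*n/2 - 2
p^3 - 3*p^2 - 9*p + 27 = (p - 3)^2*(p + 3)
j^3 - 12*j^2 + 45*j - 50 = (j - 5)^2*(j - 2)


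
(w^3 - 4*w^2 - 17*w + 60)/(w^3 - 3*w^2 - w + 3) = (w^2 - w - 20)/(w^2 - 1)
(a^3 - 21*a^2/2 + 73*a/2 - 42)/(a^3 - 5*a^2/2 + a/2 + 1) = (2*a^3 - 21*a^2 + 73*a - 84)/(2*a^3 - 5*a^2 + a + 2)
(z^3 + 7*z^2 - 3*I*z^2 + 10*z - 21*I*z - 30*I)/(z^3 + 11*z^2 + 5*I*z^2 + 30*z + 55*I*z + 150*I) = (z^2 + z*(2 - 3*I) - 6*I)/(z^2 + z*(6 + 5*I) + 30*I)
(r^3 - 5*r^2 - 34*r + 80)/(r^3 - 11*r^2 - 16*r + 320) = (r - 2)/(r - 8)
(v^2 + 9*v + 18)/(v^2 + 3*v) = (v + 6)/v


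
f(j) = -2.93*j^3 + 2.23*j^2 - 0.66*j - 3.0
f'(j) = -8.79*j^2 + 4.46*j - 0.66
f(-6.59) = 936.73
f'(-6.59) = -411.78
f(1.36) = -7.14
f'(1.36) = -10.85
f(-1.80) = 22.50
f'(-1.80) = -37.17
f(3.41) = -95.50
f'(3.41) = -87.66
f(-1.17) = 5.52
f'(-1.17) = -17.91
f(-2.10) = 35.36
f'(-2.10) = -48.79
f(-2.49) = 57.70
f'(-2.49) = -66.26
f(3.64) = -117.17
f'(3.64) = -100.89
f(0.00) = -3.00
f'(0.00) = -0.66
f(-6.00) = 714.12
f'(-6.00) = -343.86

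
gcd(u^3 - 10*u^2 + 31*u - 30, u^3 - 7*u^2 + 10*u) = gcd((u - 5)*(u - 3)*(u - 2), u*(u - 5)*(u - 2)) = u^2 - 7*u + 10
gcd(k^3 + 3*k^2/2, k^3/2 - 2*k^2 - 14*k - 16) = 1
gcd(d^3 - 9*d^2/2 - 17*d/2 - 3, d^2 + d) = d + 1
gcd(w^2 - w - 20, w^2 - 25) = w - 5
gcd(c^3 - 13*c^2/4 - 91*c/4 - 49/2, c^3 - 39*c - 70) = c^2 - 5*c - 14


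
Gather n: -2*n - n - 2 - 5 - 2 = -3*n - 9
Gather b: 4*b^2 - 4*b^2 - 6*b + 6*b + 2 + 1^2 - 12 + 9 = 0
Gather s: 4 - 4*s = 4 - 4*s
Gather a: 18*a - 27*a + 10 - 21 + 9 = -9*a - 2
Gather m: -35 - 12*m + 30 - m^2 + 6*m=-m^2 - 6*m - 5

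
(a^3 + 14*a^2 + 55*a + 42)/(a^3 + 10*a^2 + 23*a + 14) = (a + 6)/(a + 2)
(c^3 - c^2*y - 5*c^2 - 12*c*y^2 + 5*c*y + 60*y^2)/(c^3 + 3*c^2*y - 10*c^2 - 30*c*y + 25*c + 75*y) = (c - 4*y)/(c - 5)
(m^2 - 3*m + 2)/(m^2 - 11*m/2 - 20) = 2*(-m^2 + 3*m - 2)/(-2*m^2 + 11*m + 40)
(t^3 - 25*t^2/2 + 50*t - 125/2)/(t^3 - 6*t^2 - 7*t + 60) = (t^2 - 15*t/2 + 25/2)/(t^2 - t - 12)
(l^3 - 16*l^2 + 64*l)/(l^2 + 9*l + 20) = l*(l^2 - 16*l + 64)/(l^2 + 9*l + 20)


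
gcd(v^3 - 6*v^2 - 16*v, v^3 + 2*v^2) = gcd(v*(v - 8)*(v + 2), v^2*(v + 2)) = v^2 + 2*v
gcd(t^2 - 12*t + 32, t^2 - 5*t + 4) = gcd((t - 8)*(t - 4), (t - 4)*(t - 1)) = t - 4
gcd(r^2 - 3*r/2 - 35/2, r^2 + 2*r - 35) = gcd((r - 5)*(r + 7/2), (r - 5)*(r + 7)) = r - 5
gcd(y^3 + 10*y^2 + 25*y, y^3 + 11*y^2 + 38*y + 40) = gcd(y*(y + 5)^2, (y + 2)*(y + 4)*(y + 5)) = y + 5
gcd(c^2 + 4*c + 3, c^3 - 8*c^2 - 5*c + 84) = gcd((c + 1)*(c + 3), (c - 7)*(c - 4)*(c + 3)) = c + 3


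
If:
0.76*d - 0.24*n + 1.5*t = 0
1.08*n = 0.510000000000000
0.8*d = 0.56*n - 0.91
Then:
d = -0.81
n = 0.47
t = 0.48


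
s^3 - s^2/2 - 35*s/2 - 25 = (s - 5)*(s + 2)*(s + 5/2)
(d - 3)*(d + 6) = d^2 + 3*d - 18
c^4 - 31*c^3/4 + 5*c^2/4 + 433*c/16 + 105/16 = (c - 7)*(c - 5/2)*(c + 1/4)*(c + 3/2)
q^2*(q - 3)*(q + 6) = q^4 + 3*q^3 - 18*q^2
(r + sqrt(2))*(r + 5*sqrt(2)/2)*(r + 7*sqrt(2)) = r^3 + 21*sqrt(2)*r^2/2 + 54*r + 35*sqrt(2)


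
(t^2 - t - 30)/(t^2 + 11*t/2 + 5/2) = 2*(t - 6)/(2*t + 1)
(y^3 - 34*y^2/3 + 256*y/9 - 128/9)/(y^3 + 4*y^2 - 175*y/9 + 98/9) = (3*y^2 - 32*y + 64)/(3*y^2 + 14*y - 49)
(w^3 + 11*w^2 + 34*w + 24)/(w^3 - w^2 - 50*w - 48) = (w + 4)/(w - 8)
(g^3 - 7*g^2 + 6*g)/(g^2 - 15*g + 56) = g*(g^2 - 7*g + 6)/(g^2 - 15*g + 56)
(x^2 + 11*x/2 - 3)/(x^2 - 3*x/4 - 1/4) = 2*(-2*x^2 - 11*x + 6)/(-4*x^2 + 3*x + 1)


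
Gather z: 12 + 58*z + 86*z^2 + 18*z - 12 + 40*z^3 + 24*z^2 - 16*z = 40*z^3 + 110*z^2 + 60*z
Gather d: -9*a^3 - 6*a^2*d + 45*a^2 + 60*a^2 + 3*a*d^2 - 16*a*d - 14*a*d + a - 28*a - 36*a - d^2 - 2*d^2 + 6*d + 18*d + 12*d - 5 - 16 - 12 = -9*a^3 + 105*a^2 - 63*a + d^2*(3*a - 3) + d*(-6*a^2 - 30*a + 36) - 33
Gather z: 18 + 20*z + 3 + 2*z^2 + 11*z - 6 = 2*z^2 + 31*z + 15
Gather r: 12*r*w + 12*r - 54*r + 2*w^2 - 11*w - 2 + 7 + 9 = r*(12*w - 42) + 2*w^2 - 11*w + 14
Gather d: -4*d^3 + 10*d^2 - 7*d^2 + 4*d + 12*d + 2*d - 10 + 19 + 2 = -4*d^3 + 3*d^2 + 18*d + 11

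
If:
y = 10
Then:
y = 10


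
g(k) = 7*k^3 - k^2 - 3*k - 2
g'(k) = 21*k^2 - 2*k - 3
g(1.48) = 14.06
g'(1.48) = 40.04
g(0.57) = -2.74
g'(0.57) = 2.68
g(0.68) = -2.30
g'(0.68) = 5.35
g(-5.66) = -1286.31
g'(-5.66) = 681.07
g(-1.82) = -42.05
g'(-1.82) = 70.20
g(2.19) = 60.16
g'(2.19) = 93.34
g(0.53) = -2.83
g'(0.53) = 1.84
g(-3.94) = -433.84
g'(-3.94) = 330.88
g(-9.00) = -5159.00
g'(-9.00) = 1716.00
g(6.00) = 1456.00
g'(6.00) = 741.00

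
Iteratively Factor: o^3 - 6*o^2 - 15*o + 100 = (o + 4)*(o^2 - 10*o + 25) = (o - 5)*(o + 4)*(o - 5)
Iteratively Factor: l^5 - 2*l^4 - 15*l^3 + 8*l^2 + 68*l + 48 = (l + 1)*(l^4 - 3*l^3 - 12*l^2 + 20*l + 48) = (l - 4)*(l + 1)*(l^3 + l^2 - 8*l - 12) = (l - 4)*(l + 1)*(l + 2)*(l^2 - l - 6) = (l - 4)*(l - 3)*(l + 1)*(l + 2)*(l + 2)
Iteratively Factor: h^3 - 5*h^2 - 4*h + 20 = (h - 5)*(h^2 - 4) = (h - 5)*(h - 2)*(h + 2)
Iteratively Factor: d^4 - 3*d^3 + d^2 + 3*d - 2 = (d - 1)*(d^3 - 2*d^2 - d + 2) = (d - 1)^2*(d^2 - d - 2) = (d - 2)*(d - 1)^2*(d + 1)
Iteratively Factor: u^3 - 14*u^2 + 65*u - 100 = (u - 4)*(u^2 - 10*u + 25) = (u - 5)*(u - 4)*(u - 5)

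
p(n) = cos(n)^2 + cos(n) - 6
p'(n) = -2*sin(n)*cos(n) - sin(n)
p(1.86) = -6.20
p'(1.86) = -0.41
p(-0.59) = -4.48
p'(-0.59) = 1.48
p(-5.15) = -5.40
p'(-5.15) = -1.67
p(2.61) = -6.12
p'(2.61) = 0.37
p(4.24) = -6.25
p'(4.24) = 0.08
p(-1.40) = -5.80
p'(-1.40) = 1.32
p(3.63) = -6.10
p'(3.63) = -0.36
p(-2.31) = -6.22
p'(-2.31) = -0.26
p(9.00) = -6.08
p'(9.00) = 0.34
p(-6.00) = -4.12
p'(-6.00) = -0.82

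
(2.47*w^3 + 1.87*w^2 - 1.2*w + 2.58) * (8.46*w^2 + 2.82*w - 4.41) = 20.8962*w^5 + 22.7856*w^4 - 15.7713*w^3 + 10.1961*w^2 + 12.5676*w - 11.3778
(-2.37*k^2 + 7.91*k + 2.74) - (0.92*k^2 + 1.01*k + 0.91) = -3.29*k^2 + 6.9*k + 1.83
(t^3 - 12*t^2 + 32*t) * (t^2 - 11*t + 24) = t^5 - 23*t^4 + 188*t^3 - 640*t^2 + 768*t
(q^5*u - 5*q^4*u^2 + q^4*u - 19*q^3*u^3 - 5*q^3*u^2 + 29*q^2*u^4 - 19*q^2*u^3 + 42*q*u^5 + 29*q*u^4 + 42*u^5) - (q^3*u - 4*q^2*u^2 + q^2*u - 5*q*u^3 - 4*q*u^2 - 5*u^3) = q^5*u - 5*q^4*u^2 + q^4*u - 19*q^3*u^3 - 5*q^3*u^2 - q^3*u + 29*q^2*u^4 - 19*q^2*u^3 + 4*q^2*u^2 - q^2*u + 42*q*u^5 + 29*q*u^4 + 5*q*u^3 + 4*q*u^2 + 42*u^5 + 5*u^3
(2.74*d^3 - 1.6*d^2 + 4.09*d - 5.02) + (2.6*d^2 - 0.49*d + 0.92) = 2.74*d^3 + 1.0*d^2 + 3.6*d - 4.1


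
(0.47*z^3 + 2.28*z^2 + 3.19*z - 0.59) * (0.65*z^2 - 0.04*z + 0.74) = 0.3055*z^5 + 1.4632*z^4 + 2.3301*z^3 + 1.1761*z^2 + 2.3842*z - 0.4366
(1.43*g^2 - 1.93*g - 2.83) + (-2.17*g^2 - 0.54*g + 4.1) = -0.74*g^2 - 2.47*g + 1.27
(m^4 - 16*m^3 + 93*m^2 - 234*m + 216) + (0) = m^4 - 16*m^3 + 93*m^2 - 234*m + 216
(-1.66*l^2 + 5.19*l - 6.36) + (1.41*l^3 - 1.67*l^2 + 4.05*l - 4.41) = 1.41*l^3 - 3.33*l^2 + 9.24*l - 10.77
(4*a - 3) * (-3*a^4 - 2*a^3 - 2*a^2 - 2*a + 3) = -12*a^5 + a^4 - 2*a^3 - 2*a^2 + 18*a - 9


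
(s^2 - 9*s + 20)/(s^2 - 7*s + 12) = (s - 5)/(s - 3)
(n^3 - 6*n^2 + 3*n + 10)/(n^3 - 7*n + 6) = (n^2 - 4*n - 5)/(n^2 + 2*n - 3)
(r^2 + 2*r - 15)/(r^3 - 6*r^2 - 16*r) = (-r^2 - 2*r + 15)/(r*(-r^2 + 6*r + 16))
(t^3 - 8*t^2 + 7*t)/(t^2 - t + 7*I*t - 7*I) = t*(t - 7)/(t + 7*I)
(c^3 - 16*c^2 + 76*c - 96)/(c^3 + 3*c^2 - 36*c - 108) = (c^2 - 10*c + 16)/(c^2 + 9*c + 18)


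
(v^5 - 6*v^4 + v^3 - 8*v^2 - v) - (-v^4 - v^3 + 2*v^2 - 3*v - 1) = v^5 - 5*v^4 + 2*v^3 - 10*v^2 + 2*v + 1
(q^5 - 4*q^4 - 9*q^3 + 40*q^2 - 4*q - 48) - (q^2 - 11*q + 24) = q^5 - 4*q^4 - 9*q^3 + 39*q^2 + 7*q - 72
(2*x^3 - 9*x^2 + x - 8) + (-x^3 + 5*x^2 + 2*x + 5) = x^3 - 4*x^2 + 3*x - 3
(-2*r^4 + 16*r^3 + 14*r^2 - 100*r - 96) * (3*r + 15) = -6*r^5 + 18*r^4 + 282*r^3 - 90*r^2 - 1788*r - 1440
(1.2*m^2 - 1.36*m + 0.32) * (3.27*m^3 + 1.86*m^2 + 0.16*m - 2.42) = 3.924*m^5 - 2.2152*m^4 - 1.2912*m^3 - 2.5264*m^2 + 3.3424*m - 0.7744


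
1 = 1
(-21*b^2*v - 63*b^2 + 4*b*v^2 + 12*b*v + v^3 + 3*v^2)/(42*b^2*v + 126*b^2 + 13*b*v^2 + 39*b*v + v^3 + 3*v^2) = (-3*b + v)/(6*b + v)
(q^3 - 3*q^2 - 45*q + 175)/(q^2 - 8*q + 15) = (q^2 + 2*q - 35)/(q - 3)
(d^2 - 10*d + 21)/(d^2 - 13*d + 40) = (d^2 - 10*d + 21)/(d^2 - 13*d + 40)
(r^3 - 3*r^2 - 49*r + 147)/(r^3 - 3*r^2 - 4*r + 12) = (r^2 - 49)/(r^2 - 4)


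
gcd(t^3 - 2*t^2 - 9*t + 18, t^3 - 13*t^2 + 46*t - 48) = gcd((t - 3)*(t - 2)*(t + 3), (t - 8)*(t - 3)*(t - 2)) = t^2 - 5*t + 6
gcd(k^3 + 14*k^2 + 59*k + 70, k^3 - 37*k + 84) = k + 7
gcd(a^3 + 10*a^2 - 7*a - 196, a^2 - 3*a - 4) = a - 4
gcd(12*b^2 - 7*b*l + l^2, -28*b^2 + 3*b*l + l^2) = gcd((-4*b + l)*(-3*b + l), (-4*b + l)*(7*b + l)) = 4*b - l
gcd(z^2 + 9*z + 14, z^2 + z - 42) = z + 7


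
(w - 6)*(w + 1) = w^2 - 5*w - 6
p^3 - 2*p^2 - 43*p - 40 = (p - 8)*(p + 1)*(p + 5)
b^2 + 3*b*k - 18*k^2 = (b - 3*k)*(b + 6*k)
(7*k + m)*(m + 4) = 7*k*m + 28*k + m^2 + 4*m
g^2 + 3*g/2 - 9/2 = (g - 3/2)*(g + 3)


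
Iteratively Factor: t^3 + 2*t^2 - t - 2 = (t + 1)*(t^2 + t - 2) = (t + 1)*(t + 2)*(t - 1)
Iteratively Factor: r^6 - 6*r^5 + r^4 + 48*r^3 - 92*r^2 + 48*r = (r - 4)*(r^5 - 2*r^4 - 7*r^3 + 20*r^2 - 12*r) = r*(r - 4)*(r^4 - 2*r^3 - 7*r^2 + 20*r - 12) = r*(r - 4)*(r - 2)*(r^3 - 7*r + 6) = r*(r - 4)*(r - 2)*(r + 3)*(r^2 - 3*r + 2) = r*(r - 4)*(r - 2)*(r - 1)*(r + 3)*(r - 2)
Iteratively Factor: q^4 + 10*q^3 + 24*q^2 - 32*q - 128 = (q + 4)*(q^3 + 6*q^2 - 32) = (q + 4)^2*(q^2 + 2*q - 8) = (q - 2)*(q + 4)^2*(q + 4)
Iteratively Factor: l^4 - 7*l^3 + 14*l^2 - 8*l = (l)*(l^3 - 7*l^2 + 14*l - 8) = l*(l - 2)*(l^2 - 5*l + 4) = l*(l - 2)*(l - 1)*(l - 4)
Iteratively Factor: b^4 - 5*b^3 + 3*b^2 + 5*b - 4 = (b + 1)*(b^3 - 6*b^2 + 9*b - 4) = (b - 1)*(b + 1)*(b^2 - 5*b + 4) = (b - 1)^2*(b + 1)*(b - 4)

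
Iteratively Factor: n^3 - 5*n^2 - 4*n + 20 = (n - 5)*(n^2 - 4) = (n - 5)*(n + 2)*(n - 2)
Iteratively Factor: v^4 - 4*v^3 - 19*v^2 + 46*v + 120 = (v + 3)*(v^3 - 7*v^2 + 2*v + 40) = (v + 2)*(v + 3)*(v^2 - 9*v + 20) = (v - 5)*(v + 2)*(v + 3)*(v - 4)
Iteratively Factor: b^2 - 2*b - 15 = (b + 3)*(b - 5)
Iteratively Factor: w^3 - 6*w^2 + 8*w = (w - 4)*(w^2 - 2*w) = (w - 4)*(w - 2)*(w)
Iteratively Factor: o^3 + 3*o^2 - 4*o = (o + 4)*(o^2 - o) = o*(o + 4)*(o - 1)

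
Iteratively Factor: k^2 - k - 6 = (k + 2)*(k - 3)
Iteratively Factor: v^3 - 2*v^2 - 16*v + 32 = (v - 4)*(v^2 + 2*v - 8) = (v - 4)*(v - 2)*(v + 4)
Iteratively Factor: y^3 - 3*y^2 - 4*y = (y + 1)*(y^2 - 4*y) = y*(y + 1)*(y - 4)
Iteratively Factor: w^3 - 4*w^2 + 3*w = (w)*(w^2 - 4*w + 3) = w*(w - 3)*(w - 1)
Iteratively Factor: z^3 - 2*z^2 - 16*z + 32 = (z - 4)*(z^2 + 2*z - 8) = (z - 4)*(z - 2)*(z + 4)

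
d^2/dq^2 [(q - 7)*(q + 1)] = 2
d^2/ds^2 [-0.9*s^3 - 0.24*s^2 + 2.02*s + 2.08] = -5.4*s - 0.48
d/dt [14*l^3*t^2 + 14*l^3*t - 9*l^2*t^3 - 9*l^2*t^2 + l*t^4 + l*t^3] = l*(28*l^2*t + 14*l^2 - 27*l*t^2 - 18*l*t + 4*t^3 + 3*t^2)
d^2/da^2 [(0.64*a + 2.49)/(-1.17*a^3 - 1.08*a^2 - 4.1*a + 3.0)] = (-5.256576*a^5 - 45.754956*a^4 - 45.694656*a^3 - 116.049996*a^2 - 131.03532*a - 115.593)/(1.601613*a^9 + 4.435236*a^8 + 20.931534*a^7 + 20.024172*a^6 + 50.60502*a^5 - 42.3792*a^4 + 20.807*a^3 - 122.13*a^2 + 110.7*a - 27.0)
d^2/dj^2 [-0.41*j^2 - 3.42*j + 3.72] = -0.820000000000000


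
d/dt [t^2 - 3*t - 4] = 2*t - 3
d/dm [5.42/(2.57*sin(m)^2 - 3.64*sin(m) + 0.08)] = (19.7288 - 27.8588*sin(m))*cos(m)/(2.57*sin(m)^2 - 3.64*sin(m) + 0.08)^2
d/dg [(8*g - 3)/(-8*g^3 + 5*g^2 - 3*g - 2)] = (128*g^3 - 112*g^2 + 30*g - 25)/(64*g^6 - 80*g^5 + 73*g^4 + 2*g^3 - 11*g^2 + 12*g + 4)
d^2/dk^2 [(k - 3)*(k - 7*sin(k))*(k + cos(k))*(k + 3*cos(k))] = 7*k^3*sin(k) - 4*k^3*cos(k) - 45*k^2*sin(k) + 56*k^2*sin(2*k) - 30*k^2*cos(k) - 6*k^2*cos(2*k) + 12*k^2 + 45*k*sin(k)/4 - 180*k*sin(2*k) + 189*k*sin(3*k)/4 + 108*k*cos(k) - 94*k*cos(2*k) - 18*k + 105*sin(k)/4 - 10*sin(2*k) - 567*sin(3*k)/4 - 69*cos(k)/2 + 171*cos(2*k) - 63*cos(3*k)/2 + 3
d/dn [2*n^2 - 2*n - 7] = 4*n - 2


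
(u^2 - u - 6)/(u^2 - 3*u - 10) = (u - 3)/(u - 5)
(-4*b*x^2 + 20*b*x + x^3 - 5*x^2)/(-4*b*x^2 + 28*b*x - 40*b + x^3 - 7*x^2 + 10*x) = x/(x - 2)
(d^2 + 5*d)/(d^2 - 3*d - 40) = d/(d - 8)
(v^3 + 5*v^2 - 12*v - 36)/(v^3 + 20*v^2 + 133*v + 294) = (v^2 - v - 6)/(v^2 + 14*v + 49)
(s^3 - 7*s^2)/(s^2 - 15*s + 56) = s^2/(s - 8)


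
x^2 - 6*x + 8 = (x - 4)*(x - 2)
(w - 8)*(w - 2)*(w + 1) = w^3 - 9*w^2 + 6*w + 16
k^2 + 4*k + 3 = (k + 1)*(k + 3)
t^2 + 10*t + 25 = (t + 5)^2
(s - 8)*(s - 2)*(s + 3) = s^3 - 7*s^2 - 14*s + 48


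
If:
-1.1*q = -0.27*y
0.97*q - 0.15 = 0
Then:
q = 0.15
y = 0.63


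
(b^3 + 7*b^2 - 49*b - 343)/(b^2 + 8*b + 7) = (b^2 - 49)/(b + 1)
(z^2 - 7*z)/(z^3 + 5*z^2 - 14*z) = (z - 7)/(z^2 + 5*z - 14)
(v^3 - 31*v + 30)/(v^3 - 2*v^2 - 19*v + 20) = (v + 6)/(v + 4)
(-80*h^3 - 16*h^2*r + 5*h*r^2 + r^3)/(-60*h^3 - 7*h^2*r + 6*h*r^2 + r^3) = (-4*h + r)/(-3*h + r)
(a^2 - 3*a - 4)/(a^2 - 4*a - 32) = (-a^2 + 3*a + 4)/(-a^2 + 4*a + 32)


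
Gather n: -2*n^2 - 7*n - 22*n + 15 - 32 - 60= -2*n^2 - 29*n - 77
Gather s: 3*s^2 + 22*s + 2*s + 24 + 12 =3*s^2 + 24*s + 36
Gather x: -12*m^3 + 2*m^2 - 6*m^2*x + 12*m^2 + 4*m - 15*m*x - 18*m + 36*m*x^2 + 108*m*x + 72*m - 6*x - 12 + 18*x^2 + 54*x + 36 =-12*m^3 + 14*m^2 + 58*m + x^2*(36*m + 18) + x*(-6*m^2 + 93*m + 48) + 24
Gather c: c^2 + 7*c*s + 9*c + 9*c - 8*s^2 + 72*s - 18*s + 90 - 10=c^2 + c*(7*s + 18) - 8*s^2 + 54*s + 80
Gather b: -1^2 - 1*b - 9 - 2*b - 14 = -3*b - 24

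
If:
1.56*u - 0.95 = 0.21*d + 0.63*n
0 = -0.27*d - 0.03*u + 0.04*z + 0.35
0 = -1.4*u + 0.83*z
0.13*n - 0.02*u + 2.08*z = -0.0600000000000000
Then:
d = 1.30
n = -1.82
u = 0.05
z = 0.09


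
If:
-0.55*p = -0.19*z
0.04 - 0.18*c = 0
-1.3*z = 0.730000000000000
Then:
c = 0.22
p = -0.19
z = -0.56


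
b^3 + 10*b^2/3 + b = b*(b + 1/3)*(b + 3)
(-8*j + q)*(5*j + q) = -40*j^2 - 3*j*q + q^2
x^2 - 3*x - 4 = (x - 4)*(x + 1)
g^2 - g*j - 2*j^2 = (g - 2*j)*(g + j)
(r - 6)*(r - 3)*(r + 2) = r^3 - 7*r^2 + 36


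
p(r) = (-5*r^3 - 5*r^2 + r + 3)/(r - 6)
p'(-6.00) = 33.69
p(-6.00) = -74.75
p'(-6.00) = 33.69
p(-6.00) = -74.75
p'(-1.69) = 3.05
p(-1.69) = -1.45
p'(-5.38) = 28.46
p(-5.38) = -55.49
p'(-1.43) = 1.96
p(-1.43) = -0.80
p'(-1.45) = 2.04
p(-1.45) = -0.84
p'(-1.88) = 3.95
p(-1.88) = -2.12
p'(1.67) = 15.02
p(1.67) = 7.52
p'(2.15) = 27.90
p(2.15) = 17.57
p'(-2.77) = 8.97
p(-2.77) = -7.77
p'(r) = (-15*r^2 - 10*r + 1)/(r - 6) - (-5*r^3 - 5*r^2 + r + 3)/(r - 6)^2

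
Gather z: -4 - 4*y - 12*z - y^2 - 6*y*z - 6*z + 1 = -y^2 - 4*y + z*(-6*y - 18) - 3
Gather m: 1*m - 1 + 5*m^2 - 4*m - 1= 5*m^2 - 3*m - 2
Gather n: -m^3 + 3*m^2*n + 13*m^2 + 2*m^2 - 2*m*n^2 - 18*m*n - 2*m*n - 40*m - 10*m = -m^3 + 15*m^2 - 2*m*n^2 - 50*m + n*(3*m^2 - 20*m)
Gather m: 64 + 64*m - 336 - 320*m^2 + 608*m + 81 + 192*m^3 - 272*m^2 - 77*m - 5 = 192*m^3 - 592*m^2 + 595*m - 196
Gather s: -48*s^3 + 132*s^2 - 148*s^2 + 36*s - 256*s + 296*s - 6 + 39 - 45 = -48*s^3 - 16*s^2 + 76*s - 12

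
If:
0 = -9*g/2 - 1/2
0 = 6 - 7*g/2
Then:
No Solution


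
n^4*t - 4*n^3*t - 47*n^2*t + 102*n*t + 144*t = (n - 8)*(n - 3)*(n + 6)*(n*t + t)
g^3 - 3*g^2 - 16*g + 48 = (g - 4)*(g - 3)*(g + 4)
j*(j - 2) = j^2 - 2*j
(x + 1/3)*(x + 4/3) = x^2 + 5*x/3 + 4/9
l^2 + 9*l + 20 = (l + 4)*(l + 5)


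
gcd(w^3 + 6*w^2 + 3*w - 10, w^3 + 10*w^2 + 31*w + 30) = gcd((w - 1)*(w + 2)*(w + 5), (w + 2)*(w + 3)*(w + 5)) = w^2 + 7*w + 10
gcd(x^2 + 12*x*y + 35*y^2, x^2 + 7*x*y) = x + 7*y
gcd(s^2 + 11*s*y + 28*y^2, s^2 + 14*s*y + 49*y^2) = s + 7*y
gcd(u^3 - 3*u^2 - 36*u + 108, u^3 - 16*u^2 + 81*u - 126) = u^2 - 9*u + 18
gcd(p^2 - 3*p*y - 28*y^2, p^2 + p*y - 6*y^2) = 1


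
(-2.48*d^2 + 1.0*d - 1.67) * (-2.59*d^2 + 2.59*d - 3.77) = 6.4232*d^4 - 9.0132*d^3 + 16.2649*d^2 - 8.0953*d + 6.2959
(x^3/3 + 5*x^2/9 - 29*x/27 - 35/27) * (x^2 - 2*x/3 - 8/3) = x^5/3 + x^4/3 - 7*x^3/3 - 167*x^2/81 + 302*x/81 + 280/81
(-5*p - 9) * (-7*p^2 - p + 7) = 35*p^3 + 68*p^2 - 26*p - 63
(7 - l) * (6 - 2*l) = 2*l^2 - 20*l + 42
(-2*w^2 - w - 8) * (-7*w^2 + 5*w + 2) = 14*w^4 - 3*w^3 + 47*w^2 - 42*w - 16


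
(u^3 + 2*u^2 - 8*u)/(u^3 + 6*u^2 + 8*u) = (u - 2)/(u + 2)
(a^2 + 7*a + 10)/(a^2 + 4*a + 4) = (a + 5)/(a + 2)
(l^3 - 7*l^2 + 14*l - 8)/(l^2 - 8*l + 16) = (l^2 - 3*l + 2)/(l - 4)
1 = 1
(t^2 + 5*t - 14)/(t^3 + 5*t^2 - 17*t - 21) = (t - 2)/(t^2 - 2*t - 3)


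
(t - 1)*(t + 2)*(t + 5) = t^3 + 6*t^2 + 3*t - 10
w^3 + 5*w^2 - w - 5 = (w - 1)*(w + 1)*(w + 5)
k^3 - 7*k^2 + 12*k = k*(k - 4)*(k - 3)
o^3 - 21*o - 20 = (o - 5)*(o + 1)*(o + 4)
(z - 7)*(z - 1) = z^2 - 8*z + 7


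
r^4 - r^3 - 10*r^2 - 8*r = r*(r - 4)*(r + 1)*(r + 2)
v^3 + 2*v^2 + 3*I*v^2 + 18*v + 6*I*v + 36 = (v + 2)*(v - 3*I)*(v + 6*I)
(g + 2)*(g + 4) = g^2 + 6*g + 8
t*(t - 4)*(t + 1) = t^3 - 3*t^2 - 4*t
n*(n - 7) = n^2 - 7*n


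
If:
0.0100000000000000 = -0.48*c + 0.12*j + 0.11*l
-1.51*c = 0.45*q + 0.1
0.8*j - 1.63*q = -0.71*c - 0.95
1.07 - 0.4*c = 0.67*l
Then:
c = -0.02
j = -1.48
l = 1.61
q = -0.15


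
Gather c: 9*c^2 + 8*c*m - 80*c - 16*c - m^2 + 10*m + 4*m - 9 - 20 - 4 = 9*c^2 + c*(8*m - 96) - m^2 + 14*m - 33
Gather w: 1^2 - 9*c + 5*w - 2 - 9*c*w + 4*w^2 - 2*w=-9*c + 4*w^2 + w*(3 - 9*c) - 1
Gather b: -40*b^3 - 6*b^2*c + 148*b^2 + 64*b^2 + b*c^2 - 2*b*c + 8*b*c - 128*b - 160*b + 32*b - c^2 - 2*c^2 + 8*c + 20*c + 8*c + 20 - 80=-40*b^3 + b^2*(212 - 6*c) + b*(c^2 + 6*c - 256) - 3*c^2 + 36*c - 60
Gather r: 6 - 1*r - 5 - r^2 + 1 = -r^2 - r + 2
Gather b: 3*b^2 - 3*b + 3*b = 3*b^2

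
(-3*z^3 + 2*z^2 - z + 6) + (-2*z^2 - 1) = -3*z^3 - z + 5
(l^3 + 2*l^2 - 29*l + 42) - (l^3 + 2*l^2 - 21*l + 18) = 24 - 8*l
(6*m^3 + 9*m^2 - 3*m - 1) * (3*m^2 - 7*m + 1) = 18*m^5 - 15*m^4 - 66*m^3 + 27*m^2 + 4*m - 1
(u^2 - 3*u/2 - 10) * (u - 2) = u^3 - 7*u^2/2 - 7*u + 20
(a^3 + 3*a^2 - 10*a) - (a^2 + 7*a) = a^3 + 2*a^2 - 17*a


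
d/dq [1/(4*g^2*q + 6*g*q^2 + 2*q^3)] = (-g^2 - 3*g*q - 3*q^2/2)/(q^2*(2*g^2 + 3*g*q + q^2)^2)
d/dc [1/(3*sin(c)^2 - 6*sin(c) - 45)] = 2*(1 - sin(c))*cos(c)/(3*(sin(c) - 5)^2*(sin(c) + 3)^2)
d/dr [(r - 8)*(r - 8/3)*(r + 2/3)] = 3*r^2 - 20*r + 128/9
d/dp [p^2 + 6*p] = 2*p + 6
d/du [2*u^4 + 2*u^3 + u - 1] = 8*u^3 + 6*u^2 + 1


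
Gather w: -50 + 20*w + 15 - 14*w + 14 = 6*w - 21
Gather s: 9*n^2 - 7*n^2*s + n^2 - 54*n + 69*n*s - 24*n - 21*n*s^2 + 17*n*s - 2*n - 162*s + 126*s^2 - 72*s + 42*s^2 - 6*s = 10*n^2 - 80*n + s^2*(168 - 21*n) + s*(-7*n^2 + 86*n - 240)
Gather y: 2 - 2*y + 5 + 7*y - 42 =5*y - 35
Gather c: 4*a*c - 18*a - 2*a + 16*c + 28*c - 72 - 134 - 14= -20*a + c*(4*a + 44) - 220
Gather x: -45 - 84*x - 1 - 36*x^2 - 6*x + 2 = -36*x^2 - 90*x - 44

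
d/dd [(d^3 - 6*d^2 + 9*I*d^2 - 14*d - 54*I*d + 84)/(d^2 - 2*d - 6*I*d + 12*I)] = (d^4 + d^3*(-4 - 12*I) + d^2*(80 + 108*I) + d*(-384 - 144*I) + 816 + 336*I)/(d^4 + d^3*(-4 - 12*I) + d^2*(-32 + 48*I) + d*(144 - 48*I) - 144)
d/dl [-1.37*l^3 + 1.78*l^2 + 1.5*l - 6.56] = -4.11*l^2 + 3.56*l + 1.5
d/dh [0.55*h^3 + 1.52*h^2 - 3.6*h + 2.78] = 1.65*h^2 + 3.04*h - 3.6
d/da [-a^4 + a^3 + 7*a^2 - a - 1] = -4*a^3 + 3*a^2 + 14*a - 1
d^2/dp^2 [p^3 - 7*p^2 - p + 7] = 6*p - 14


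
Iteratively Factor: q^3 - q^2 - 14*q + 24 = (q - 2)*(q^2 + q - 12) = (q - 2)*(q + 4)*(q - 3)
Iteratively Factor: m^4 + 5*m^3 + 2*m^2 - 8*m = (m + 4)*(m^3 + m^2 - 2*m) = m*(m + 4)*(m^2 + m - 2) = m*(m - 1)*(m + 4)*(m + 2)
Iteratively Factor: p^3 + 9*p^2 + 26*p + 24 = (p + 2)*(p^2 + 7*p + 12) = (p + 2)*(p + 4)*(p + 3)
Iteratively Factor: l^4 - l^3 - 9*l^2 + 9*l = (l - 3)*(l^3 + 2*l^2 - 3*l) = (l - 3)*(l - 1)*(l^2 + 3*l) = l*(l - 3)*(l - 1)*(l + 3)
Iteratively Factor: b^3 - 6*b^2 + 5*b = (b)*(b^2 - 6*b + 5) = b*(b - 5)*(b - 1)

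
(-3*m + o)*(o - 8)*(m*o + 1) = -3*m^2*o^2 + 24*m^2*o + m*o^3 - 8*m*o^2 - 3*m*o + 24*m + o^2 - 8*o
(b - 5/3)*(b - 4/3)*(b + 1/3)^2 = b^4 - 7*b^3/3 + b^2/3 + 31*b/27 + 20/81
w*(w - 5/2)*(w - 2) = w^3 - 9*w^2/2 + 5*w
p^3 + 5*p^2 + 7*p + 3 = (p + 1)^2*(p + 3)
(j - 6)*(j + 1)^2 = j^3 - 4*j^2 - 11*j - 6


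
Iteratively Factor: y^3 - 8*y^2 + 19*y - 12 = (y - 3)*(y^2 - 5*y + 4) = (y - 4)*(y - 3)*(y - 1)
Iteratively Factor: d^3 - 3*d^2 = (d - 3)*(d^2) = d*(d - 3)*(d)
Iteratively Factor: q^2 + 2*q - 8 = (q + 4)*(q - 2)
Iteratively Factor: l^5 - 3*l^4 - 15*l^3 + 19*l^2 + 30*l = (l + 1)*(l^4 - 4*l^3 - 11*l^2 + 30*l) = (l + 1)*(l + 3)*(l^3 - 7*l^2 + 10*l) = (l - 5)*(l + 1)*(l + 3)*(l^2 - 2*l) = (l - 5)*(l - 2)*(l + 1)*(l + 3)*(l)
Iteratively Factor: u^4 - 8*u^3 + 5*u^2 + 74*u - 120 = (u - 2)*(u^3 - 6*u^2 - 7*u + 60) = (u - 2)*(u + 3)*(u^2 - 9*u + 20) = (u - 4)*(u - 2)*(u + 3)*(u - 5)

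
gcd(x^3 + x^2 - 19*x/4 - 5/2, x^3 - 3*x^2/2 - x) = x^2 - 3*x/2 - 1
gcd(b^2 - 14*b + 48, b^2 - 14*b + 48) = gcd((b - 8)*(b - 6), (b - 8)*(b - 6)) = b^2 - 14*b + 48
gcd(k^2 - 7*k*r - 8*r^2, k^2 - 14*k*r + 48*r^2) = -k + 8*r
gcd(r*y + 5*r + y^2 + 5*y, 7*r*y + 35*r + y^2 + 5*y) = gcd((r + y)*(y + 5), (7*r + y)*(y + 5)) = y + 5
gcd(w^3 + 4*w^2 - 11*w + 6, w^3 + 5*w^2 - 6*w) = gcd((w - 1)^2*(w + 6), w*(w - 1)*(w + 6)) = w^2 + 5*w - 6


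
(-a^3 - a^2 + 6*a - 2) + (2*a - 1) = -a^3 - a^2 + 8*a - 3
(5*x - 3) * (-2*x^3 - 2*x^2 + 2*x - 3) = -10*x^4 - 4*x^3 + 16*x^2 - 21*x + 9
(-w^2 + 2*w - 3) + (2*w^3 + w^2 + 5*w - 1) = 2*w^3 + 7*w - 4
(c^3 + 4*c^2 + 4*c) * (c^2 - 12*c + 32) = c^5 - 8*c^4 - 12*c^3 + 80*c^2 + 128*c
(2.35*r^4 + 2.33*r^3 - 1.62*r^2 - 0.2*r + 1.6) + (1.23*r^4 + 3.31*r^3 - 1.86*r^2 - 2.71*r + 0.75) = 3.58*r^4 + 5.64*r^3 - 3.48*r^2 - 2.91*r + 2.35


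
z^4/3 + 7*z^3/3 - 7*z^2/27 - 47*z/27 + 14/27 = (z/3 + 1/3)*(z - 2/3)*(z - 1/3)*(z + 7)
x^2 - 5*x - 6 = (x - 6)*(x + 1)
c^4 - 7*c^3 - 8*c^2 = c^2*(c - 8)*(c + 1)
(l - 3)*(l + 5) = l^2 + 2*l - 15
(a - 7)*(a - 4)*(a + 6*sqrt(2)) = a^3 - 11*a^2 + 6*sqrt(2)*a^2 - 66*sqrt(2)*a + 28*a + 168*sqrt(2)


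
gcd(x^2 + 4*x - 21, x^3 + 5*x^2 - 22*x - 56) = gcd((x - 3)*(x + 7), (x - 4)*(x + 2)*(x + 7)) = x + 7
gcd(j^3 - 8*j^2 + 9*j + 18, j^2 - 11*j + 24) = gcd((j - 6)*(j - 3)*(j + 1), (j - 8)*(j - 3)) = j - 3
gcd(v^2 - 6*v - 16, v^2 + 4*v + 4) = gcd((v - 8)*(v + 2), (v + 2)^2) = v + 2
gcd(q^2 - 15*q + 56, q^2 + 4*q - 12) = 1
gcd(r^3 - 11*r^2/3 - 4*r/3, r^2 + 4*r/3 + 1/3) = r + 1/3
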